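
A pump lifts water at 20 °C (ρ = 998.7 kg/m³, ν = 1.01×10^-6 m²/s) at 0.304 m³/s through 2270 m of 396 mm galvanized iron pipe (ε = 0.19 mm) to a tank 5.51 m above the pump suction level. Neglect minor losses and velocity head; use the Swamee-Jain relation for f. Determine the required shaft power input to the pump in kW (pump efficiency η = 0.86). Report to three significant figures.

P_shaft ≈ 125 kW

V = 4Q/(πD²) = 2.468 m/s; Re = 9.68×10^5; ε/D = 4.80×10^-4; f = 0.01718
h_f = f(L/D)V²/2g = 30.58 m
Total head H = z + h_f = 5.51 + 30.58 = 36.09 m
P_hyd = ρgQH = 998.7·9.81·0.304·36.09 = 107.5 kW
P_shaft = P_hyd/η = 107.5/0.86 = 125.0 kW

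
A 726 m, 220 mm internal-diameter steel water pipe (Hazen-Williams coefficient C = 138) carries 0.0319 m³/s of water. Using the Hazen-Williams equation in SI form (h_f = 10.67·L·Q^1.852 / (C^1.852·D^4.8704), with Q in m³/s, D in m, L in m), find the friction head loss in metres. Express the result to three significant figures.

h_f ≈ 2.28 m

h_f = 10.67·726·0.0319^1.852 / (138^1.852·0.220^4.8704) = 2.279 m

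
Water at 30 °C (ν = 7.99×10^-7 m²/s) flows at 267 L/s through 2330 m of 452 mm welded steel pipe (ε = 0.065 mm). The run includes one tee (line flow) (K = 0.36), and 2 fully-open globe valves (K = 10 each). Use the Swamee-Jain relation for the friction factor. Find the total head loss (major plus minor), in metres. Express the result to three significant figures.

H_L ≈ 13.2 m

V = 4Q/(πD²) = 1.664 m/s; V²/2g = 0.1411 m
Re = 9.41×10^5, ε/D = 1.44×10^-4 → f = 0.01417 (Swamee-Jain)
Major: h_f = f(L/D)·V²/2g = 0.01417·5155·0.1411 = 10.31 m
Minor: ΣK = 20.4; h_m = ΣK·V²/2g = 2.873 m
Total H_L = 10.31 + 2.873 = 13.18 m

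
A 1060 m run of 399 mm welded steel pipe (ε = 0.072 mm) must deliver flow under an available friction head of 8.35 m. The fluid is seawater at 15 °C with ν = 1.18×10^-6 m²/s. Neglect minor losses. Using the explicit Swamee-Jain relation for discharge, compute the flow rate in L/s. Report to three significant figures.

Swamee-Jain (Type II): Q = -0.965·√(gD⁵h_f/L)·ln[ε/(3.7D) + √(3.17ν²L/(gD³h_f))]
√(gD⁵h_f/L) = √(9.81·0.399⁵·8.35/1060) = 0.02795
ε/(3.7D) = 4.88×10^-5; √(3.17ν²L/(gD³h_f)) = 3.00×10^-5
Q = -0.965·0.02795·ln(7.876×10^-5) = 0.2549 m³/s
Check: V = 2.04 m/s, Re = 6.89×10^5, f = 0.01492, h_f = 8.40 m ≈ 8.35 m ✓

Q ≈ 255 L/s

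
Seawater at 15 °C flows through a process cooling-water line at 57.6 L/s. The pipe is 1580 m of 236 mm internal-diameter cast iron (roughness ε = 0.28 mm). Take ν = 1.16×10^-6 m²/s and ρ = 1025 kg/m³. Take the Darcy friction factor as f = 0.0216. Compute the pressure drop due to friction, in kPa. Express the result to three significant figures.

V = 4Q/(πD²) = 4·0.0576/(π·0.236²) = 1.317 m/s
h_f = f(L/D)V²/(2g) = 0.02160·(1580/0.236)·1.317²/(2·9.81) = 12.78 m
Δp = ρg·h_f = 1025·9.81·12.78 = 128.5 kPa

Δp ≈ 129 kPa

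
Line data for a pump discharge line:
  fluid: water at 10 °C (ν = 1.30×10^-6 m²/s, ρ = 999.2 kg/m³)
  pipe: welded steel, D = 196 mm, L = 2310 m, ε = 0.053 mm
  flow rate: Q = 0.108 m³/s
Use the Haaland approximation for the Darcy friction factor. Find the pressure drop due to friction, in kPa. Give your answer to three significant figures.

Δp ≈ 1190 kPa

V = 4Q/(πD²) = 4·0.108/(π·0.196²) = 3.579 m/s
Re = VD/ν = 3.579·0.196/1.30×10^-6 = 5.40×10^5 → turbulent
ε/D = 0.053/196 = 2.70×10^-4
Haaland: f = 0.01583
h_f = f(L/D)V²/(2g) = 0.01583·(2310/0.196)·3.579²/(2·9.81) = 121.8 m
Δp = ρg·h_f = 999.2·9.81·121.8 = 1194 kPa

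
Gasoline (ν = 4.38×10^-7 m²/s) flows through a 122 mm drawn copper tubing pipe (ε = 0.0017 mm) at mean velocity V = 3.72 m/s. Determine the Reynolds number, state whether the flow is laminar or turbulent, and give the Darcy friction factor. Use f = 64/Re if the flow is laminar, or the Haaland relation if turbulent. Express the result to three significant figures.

Re ≈ 1.04×10^6; turbulent; f ≈ 0.0118

Re = VD/ν = 3.720·0.122/4.38×10^-7 = 1.04×10^6
Re > 4000 → turbulent; ε/D = 1.39×10^-5
Haaland: f = 0.01178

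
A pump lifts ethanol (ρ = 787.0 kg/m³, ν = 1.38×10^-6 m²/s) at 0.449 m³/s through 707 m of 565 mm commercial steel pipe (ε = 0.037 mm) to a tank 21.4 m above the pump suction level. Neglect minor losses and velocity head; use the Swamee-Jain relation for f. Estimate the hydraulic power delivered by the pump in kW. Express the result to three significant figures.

V = 4Q/(πD²) = 1.791 m/s; Re = 7.33×10^5; ε/D = 6.55×10^-5; f = 0.01340
h_f = f(L/D)V²/2g = 2.741 m
Total head H = z + h_f = 21.4 + 2.741 = 24.14 m
P_hyd = ρgQH = 787.0·9.81·0.449·24.14 = 83.68 kW

P_hyd ≈ 83.7 kW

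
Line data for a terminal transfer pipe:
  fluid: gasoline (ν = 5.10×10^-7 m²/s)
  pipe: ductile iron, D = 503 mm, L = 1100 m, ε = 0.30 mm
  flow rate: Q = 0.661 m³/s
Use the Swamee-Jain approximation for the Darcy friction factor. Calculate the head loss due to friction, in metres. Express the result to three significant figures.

V = 4Q/(πD²) = 4·0.661/(π·0.503²) = 3.326 m/s
Re = VD/ν = 3.326·0.503/5.10×10^-7 = 3.28×10^6 → turbulent
ε/D = 0.30/503 = 5.96×10^-4
Swamee-Jain: f = 0.01757
h_f = f(L/D)V²/(2g) = 0.01757·(1100/0.503)·3.326²/(2·9.81) = 21.67 m

h_f ≈ 21.7 m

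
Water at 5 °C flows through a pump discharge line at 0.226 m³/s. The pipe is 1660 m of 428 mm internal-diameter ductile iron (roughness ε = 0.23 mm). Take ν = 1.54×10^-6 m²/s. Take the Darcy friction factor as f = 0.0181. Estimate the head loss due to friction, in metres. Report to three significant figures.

h_f ≈ 8.83 m

V = 4Q/(πD²) = 4·0.226/(π·0.428²) = 1.571 m/s
h_f = f(L/D)V²/(2g) = 0.01810·(1660/0.428)·1.571²/(2·9.81) = 8.829 m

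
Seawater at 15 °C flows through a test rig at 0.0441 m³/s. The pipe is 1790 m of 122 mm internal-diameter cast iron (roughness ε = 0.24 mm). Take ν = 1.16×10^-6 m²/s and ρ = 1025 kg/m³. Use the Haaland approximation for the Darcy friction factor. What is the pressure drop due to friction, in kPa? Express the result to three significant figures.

V = 4Q/(πD²) = 4·0.0441/(π·0.122²) = 3.772 m/s
Re = VD/ν = 3.772·0.122/1.16×10^-6 = 3.97×10^5 → turbulent
ε/D = 0.24/122 = 0.00197
Haaland: f = 0.02377
h_f = f(L/D)V²/(2g) = 0.02377·(1790/0.122)·3.772²/(2·9.81) = 253.0 m
Δp = ρg·h_f = 1025·9.81·253.0 = 2544 kPa

Δp ≈ 2540 kPa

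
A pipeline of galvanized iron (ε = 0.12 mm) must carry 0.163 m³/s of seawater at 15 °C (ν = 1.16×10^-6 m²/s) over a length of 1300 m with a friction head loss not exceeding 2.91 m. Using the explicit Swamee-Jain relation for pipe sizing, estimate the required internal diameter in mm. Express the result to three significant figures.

Swamee-Jain (Type III): D = 0.66·[ε^1.25·(LQ²/(gh_f))^4.75 + ν·Q^9.4·(L/(gh_f))^5.2]^0.04
LQ²/(gh_f) = 1.210; L/(gh_f) = 45.54
Term 1 = ε^1.25·(…)^4.75 = 3.11×10^-5; Term 2 = ν·Q^9.4·(…)^5.2 = 1.92×10^-5
D = 0.66·(3.11×10^-5 + 1.92×10^-5)^0.04 = 0.4442 m = 444 mm
Check: V = 1.05 m/s, Re = 4.03×10^5, f = 0.01641, h_f = 2.71 m ≈ 2.91 m ✓

D ≈ 444 mm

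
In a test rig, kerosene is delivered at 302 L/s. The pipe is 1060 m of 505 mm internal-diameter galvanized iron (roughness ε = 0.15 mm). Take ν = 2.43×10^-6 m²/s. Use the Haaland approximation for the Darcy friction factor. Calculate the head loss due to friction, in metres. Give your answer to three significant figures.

h_f ≈ 4.07 m

V = 4Q/(πD²) = 4·0.302/(π·0.505²) = 1.508 m/s
Re = VD/ν = 1.508·0.505/2.43×10^-6 = 3.13×10^5 → turbulent
ε/D = 0.15/505 = 2.97×10^-4
Haaland: f = 0.01672
h_f = f(L/D)V²/(2g) = 0.01672·(1060/0.505)·1.508²/(2·9.81) = 4.066 m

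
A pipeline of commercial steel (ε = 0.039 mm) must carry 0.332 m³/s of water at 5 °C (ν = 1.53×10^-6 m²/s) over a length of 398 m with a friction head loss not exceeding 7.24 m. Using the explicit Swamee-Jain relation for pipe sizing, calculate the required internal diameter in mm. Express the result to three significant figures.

Swamee-Jain (Type III): D = 0.66·[ε^1.25·(LQ²/(gh_f))^4.75 + ν·Q^9.4·(L/(gh_f))^5.2]^0.04
LQ²/(gh_f) = 0.6177; L/(gh_f) = 5.604
Term 1 = ε^1.25·(…)^4.75 = 3.13×10^-7; Term 2 = ν·Q^9.4·(…)^5.2 = 3.76×10^-7
D = 0.66·(3.13×10^-7 + 3.76×10^-7)^0.04 = 0.3742 m = 374 mm
Check: V = 3.02 m/s, Re = 7.38×10^5, f = 0.01394, h_f = 6.89 m ≈ 7.24 m ✓

D ≈ 374 mm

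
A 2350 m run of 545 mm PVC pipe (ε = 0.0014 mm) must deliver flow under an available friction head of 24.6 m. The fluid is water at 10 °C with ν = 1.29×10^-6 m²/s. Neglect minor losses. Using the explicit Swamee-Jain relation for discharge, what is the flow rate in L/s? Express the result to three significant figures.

Q ≈ 739 L/s

Swamee-Jain (Type II): Q = -0.965·√(gD⁵h_f/L)·ln[ε/(3.7D) + √(3.17ν²L/(gD³h_f))]
√(gD⁵h_f/L) = √(9.81·0.545⁵·24.6/2350) = 0.07027
ε/(3.7D) = 6.94×10^-7; √(3.17ν²L/(gD³h_f)) = 1.78×10^-5
Q = -0.965·0.07027·ln(1.851×10^-5) = 0.7389 m³/s
Check: V = 3.17 m/s, Re = 1.34×10^6, f = 0.01114, h_f = 24.6 m ≈ 24.6 m ✓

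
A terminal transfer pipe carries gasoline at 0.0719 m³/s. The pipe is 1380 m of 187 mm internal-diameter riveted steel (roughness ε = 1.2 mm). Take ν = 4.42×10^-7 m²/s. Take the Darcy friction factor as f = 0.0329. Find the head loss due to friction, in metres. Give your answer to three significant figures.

V = 4Q/(πD²) = 4·0.0719/(π·0.187²) = 2.618 m/s
h_f = f(L/D)V²/(2g) = 0.03290·(1380/0.187)·2.618²/(2·9.81) = 84.81 m

h_f ≈ 84.8 m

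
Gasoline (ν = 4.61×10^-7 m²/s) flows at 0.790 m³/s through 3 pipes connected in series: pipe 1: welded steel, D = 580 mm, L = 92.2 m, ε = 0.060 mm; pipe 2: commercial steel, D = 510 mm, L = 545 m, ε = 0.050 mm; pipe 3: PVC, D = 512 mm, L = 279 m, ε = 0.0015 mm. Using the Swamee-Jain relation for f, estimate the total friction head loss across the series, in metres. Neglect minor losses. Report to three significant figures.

H ≈ 14.9 m

Pipe 1: V = 2.990 m/s, Re = 3.76×10^6, ε/D = 1.03×10^-4, f = 0.01258, h_1 = f(L/D)V²/2g = 0.9115 m
Pipe 2: V = 3.867 m/s, Re = 4.28×10^6, ε/D = 9.80×10^-5, f = 0.01242, h_2 = f(L/D)V²/2g = 10.12 m
Pipe 3: V = 3.837 m/s, Re = 4.26×10^6, ε/D = 2.93×10^-6, f = 0.009406, h_3 = f(L/D)V²/2g = 3.846 m
Series → Q common, losses add: H = Σh = 14.88 m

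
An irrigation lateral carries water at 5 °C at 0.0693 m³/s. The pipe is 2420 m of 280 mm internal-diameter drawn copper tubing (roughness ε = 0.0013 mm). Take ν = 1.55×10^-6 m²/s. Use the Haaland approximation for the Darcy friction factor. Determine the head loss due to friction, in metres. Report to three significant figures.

h_f ≈ 8.64 m

V = 4Q/(πD²) = 4·0.0693/(π·0.280²) = 1.125 m/s
Re = VD/ν = 1.125·0.280/1.55×10^-6 = 2.03×10^5 → turbulent
ε/D = 0.0013/280 = 4.64×10^-6
Haaland: f = 0.01548
h_f = f(L/D)V²/(2g) = 0.01548·(2420/0.280)·1.125²/(2·9.81) = 8.635 m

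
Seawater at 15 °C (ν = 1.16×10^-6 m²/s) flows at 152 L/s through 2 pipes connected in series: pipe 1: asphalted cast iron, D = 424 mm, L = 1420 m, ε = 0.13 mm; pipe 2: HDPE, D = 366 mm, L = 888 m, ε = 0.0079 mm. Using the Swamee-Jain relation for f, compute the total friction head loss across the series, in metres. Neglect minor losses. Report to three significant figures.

H ≈ 6.83 m

Pipe 1: V = 1.077 m/s, Re = 3.93×10^5, ε/D = 3.07×10^-4, f = 0.01672, h_1 = f(L/D)V²/2g = 3.307 m
Pipe 2: V = 1.445 m/s, Re = 4.56×10^5, ε/D = 2.16×10^-5, f = 0.01363, h_2 = f(L/D)V²/2g = 3.518 m
Series → Q common, losses add: H = Σh = 6.825 m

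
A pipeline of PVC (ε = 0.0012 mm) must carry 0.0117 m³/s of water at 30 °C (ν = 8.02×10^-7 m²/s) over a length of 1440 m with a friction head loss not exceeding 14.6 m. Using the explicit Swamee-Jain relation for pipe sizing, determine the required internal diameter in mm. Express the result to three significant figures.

Swamee-Jain (Type III): D = 0.66·[ε^1.25·(LQ²/(gh_f))^4.75 + ν·Q^9.4·(L/(gh_f))^5.2]^0.04
LQ²/(gh_f) = 0.001376; L/(gh_f) = 10.05
Term 1 = ε^1.25·(…)^4.75 = 1.02×10^-21; Term 2 = ν·Q^9.4·(…)^5.2 = 9.06×10^-20
D = 0.66·(1.02×10^-21 + 9.06×10^-20)^0.04 = 0.1143 m = 114 mm
Check: V = 1.14 m/s, Re = 1.63×10^5, f = 0.01627, h_f = 13.6 m ≈ 14.6 m ✓

D ≈ 114 mm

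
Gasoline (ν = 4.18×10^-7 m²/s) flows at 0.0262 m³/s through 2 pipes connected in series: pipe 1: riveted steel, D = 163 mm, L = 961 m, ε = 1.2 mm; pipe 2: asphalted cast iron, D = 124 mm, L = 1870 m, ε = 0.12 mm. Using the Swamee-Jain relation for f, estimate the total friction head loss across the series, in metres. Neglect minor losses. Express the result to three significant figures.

H ≈ 89.0 m

Pipe 1: V = 1.256 m/s, Re = 4.90×10^5, ε/D = 0.00736, f = 0.03450, h_1 = f(L/D)V²/2g = 16.34 m
Pipe 2: V = 2.170 m/s, Re = 6.44×10^5, ε/D = 9.68×10^-4, f = 0.02007, h_2 = f(L/D)V²/2g = 72.61 m
Series → Q common, losses add: H = Σh = 88.95 m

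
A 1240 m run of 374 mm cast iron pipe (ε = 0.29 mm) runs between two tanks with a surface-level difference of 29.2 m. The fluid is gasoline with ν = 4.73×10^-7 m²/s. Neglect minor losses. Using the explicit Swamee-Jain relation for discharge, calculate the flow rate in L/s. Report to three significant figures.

Q ≈ 335 L/s

Swamee-Jain (Type II): Q = -0.965·√(gD⁵h_f/L)·ln[ε/(3.7D) + √(3.17ν²L/(gD³h_f))]
√(gD⁵h_f/L) = √(9.81·0.374⁵·29.2/1240) = 0.04111
ε/(3.7D) = 2.10×10^-4; √(3.17ν²L/(gD³h_f)) = 7.66×10^-6
Q = -0.965·0.04111·ln(2.172×10^-4) = 0.3346 m³/s
Check: V = 3.05 m/s, Re = 2.41×10^6, f = 0.01869, h_f = 29.3 m ≈ 29.2 m ✓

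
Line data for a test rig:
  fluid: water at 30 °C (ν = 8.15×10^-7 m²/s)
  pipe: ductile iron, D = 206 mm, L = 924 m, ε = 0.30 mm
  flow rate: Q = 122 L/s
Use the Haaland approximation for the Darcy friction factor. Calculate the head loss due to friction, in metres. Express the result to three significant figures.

V = 4Q/(πD²) = 4·0.122/(π·0.206²) = 3.660 m/s
Re = VD/ν = 3.660·0.206/8.15×10^-7 = 9.25×10^5 → turbulent
ε/D = 0.30/206 = 0.00146
Haaland: f = 0.02183
h_f = f(L/D)V²/(2g) = 0.02183·(924/0.206)·3.660²/(2·9.81) = 66.86 m

h_f ≈ 66.9 m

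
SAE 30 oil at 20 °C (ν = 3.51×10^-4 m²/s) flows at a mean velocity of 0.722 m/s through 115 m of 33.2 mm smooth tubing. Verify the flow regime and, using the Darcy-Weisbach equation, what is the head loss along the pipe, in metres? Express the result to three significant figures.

Re = VD/ν = 0.722·0.03320/3.51×10^-4 = 68.3 → laminar (Re < 2300)
f = 64/Re = 0.9372
h_f = f(L/D)V²/(2g) = 0.9372·(115/0.03320)·0.722²/(2·9.81) = 86.25 m

h_f ≈ 86.2 m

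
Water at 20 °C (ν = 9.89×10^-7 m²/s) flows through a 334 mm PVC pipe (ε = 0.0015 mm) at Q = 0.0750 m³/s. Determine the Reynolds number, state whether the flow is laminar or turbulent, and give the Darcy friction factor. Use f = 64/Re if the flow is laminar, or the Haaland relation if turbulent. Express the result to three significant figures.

Re ≈ 2.89×10^5; turbulent; f ≈ 0.0145

V = 4Q/(πD²) = 0.8560 m/s
Re = VD/ν = 0.8560·0.334/9.89×10^-7 = 2.89×10^5
Re > 4000 → turbulent; ε/D = 4.49×10^-6
Haaland: f = 0.01448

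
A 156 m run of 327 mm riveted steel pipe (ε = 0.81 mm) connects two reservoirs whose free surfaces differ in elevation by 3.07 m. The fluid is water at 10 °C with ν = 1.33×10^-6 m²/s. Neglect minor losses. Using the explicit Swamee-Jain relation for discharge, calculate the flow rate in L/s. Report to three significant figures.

Q ≈ 188 L/s

Swamee-Jain (Type II): Q = -0.965·√(gD⁵h_f/L)·ln[ε/(3.7D) + √(3.17ν²L/(gD³h_f))]
√(gD⁵h_f/L) = √(9.81·0.327⁵·3.07/156) = 0.02687
ε/(3.7D) = 6.69×10^-4; √(3.17ν²L/(gD³h_f)) = 2.88×10^-5
Q = -0.965·0.02687·ln(6.983×10^-4) = 0.1884 m³/s
Check: V = 2.24 m/s, Re = 5.52×10^5, f = 0.02520, h_f = 3.08 m ≈ 3.07 m ✓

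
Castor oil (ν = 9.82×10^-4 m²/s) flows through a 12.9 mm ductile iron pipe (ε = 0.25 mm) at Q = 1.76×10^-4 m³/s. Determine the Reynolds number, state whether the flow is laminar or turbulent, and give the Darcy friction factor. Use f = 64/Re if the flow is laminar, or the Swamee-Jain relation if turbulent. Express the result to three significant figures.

V = 4Q/(πD²) = 1.347 m/s
Re = VD/ν = 1.347·0.0129/9.82×10^-4 = 17.7
Re < 2300 → laminar → f = 64/Re = 3.618

Re ≈ 17.7; laminar; f = 64/Re ≈ 3.62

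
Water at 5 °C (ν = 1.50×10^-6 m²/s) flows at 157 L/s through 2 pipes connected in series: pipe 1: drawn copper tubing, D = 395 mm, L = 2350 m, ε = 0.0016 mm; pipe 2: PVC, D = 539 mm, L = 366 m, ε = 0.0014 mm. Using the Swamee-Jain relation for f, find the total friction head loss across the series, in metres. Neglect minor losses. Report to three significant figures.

H ≈ 7.27 m

Pipe 1: V = 1.281 m/s, Re = 3.37×10^5, ε/D = 4.05×10^-6, f = 0.01411, h_1 = f(L/D)V²/2g = 7.025 m
Pipe 2: V = 0.6881 m/s, Re = 2.47×10^5, ε/D = 2.60×10^-6, f = 0.01494, h_2 = f(L/D)V²/2g = 0.2447 m
Series → Q common, losses add: H = Σh = 7.270 m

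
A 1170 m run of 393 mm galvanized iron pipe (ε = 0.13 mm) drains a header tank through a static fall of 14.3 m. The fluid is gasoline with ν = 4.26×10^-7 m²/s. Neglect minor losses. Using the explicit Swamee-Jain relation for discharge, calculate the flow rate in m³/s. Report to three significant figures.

Q ≈ 0.299 m³/s

Swamee-Jain (Type II): Q = -0.965·√(gD⁵h_f/L)·ln[ε/(3.7D) + √(3.17ν²L/(gD³h_f))]
√(gD⁵h_f/L) = √(9.81·0.393⁵·14.3/1170) = 0.03353
ε/(3.7D) = 8.94×10^-5; √(3.17ν²L/(gD³h_f)) = 8.89×10^-6
Q = -0.965·0.03353·ln(9.829×10^-5) = 0.2985 m³/s
Check: V = 2.46 m/s, Re = 2.27×10^6, f = 0.01564, h_f = 14.4 m ≈ 14.3 m ✓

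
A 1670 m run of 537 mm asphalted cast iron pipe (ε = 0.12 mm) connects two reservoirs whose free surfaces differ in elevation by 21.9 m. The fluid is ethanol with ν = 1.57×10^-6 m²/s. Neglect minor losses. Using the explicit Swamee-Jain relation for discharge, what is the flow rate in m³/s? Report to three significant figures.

Swamee-Jain (Type II): Q = -0.965·√(gD⁵h_f/L)·ln[ε/(3.7D) + √(3.17ν²L/(gD³h_f))]
√(gD⁵h_f/L) = √(9.81·0.537⁵·21.9/1670) = 0.07579
ε/(3.7D) = 6.04×10^-5; √(3.17ν²L/(gD³h_f)) = 1.98×10^-5
Q = -0.965·0.07579·ln(8.020×10^-5) = 0.6898 m³/s
Check: V = 3.05 m/s, Re = 1.04×10^6, f = 0.01499, h_f = 22.0 m ≈ 21.9 m ✓

Q ≈ 0.690 m³/s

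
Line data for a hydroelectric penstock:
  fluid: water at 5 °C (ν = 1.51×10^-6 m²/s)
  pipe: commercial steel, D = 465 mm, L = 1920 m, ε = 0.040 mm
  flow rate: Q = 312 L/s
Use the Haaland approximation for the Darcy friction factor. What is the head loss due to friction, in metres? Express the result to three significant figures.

h_f ≈ 9.87 m

V = 4Q/(πD²) = 4·0.312/(π·0.465²) = 1.837 m/s
Re = VD/ν = 1.837·0.465/1.51×10^-6 = 5.66×10^5 → turbulent
ε/D = 0.040/465 = 8.60×10^-5
Haaland: f = 0.01390
h_f = f(L/D)V²/(2g) = 0.01390·(1920/0.465)·1.837²/(2·9.81) = 9.872 m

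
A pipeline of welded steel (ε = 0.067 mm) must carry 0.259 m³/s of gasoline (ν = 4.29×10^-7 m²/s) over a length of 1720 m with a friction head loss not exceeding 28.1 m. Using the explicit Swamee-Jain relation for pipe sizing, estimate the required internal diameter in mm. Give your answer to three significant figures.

Swamee-Jain (Type III): D = 0.66·[ε^1.25·(LQ²/(gh_f))^4.75 + ν·Q^9.4·(L/(gh_f))^5.2]^0.04
LQ²/(gh_f) = 0.4186; L/(gh_f) = 6.240
Term 1 = ε^1.25·(…)^4.75 = 9.68×10^-8; Term 2 = ν·Q^9.4·(…)^5.2 = 1.79×10^-8
D = 0.66·(9.68×10^-8 + 1.79×10^-8)^0.04 = 0.3483 m = 348 mm
Check: V = 2.72 m/s, Re = 2.21×10^6, f = 0.01418, h_f = 26.4 m ≈ 28.1 m ✓

D ≈ 348 mm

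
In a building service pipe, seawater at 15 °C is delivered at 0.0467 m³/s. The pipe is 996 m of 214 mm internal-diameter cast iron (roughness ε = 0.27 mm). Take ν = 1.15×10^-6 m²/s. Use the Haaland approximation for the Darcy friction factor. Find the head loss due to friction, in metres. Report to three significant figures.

h_f ≈ 8.69 m

V = 4Q/(πD²) = 4·0.0467/(π·0.214²) = 1.298 m/s
Re = VD/ν = 1.298·0.214/1.15×10^-6 = 2.42×10^5 → turbulent
ε/D = 0.27/214 = 0.00126
Haaland: f = 0.02173
h_f = f(L/D)V²/(2g) = 0.02173·(996/0.214)·1.298²/(2·9.81) = 8.689 m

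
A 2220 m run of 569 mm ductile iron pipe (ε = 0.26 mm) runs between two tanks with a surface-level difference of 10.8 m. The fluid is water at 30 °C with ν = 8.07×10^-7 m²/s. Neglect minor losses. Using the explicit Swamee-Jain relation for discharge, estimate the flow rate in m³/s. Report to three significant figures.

Q ≈ 0.457 m³/s

Swamee-Jain (Type II): Q = -0.965·√(gD⁵h_f/L)·ln[ε/(3.7D) + √(3.17ν²L/(gD³h_f))]
√(gD⁵h_f/L) = √(9.81·0.569⁵·10.8/2220) = 0.05335
ε/(3.7D) = 1.23×10^-4; √(3.17ν²L/(gD³h_f)) = 1.53×10^-5
Q = -0.965·0.05335·ln(1.388×10^-4) = 0.4573 m³/s
Check: V = 1.80 m/s, Re = 1.27×10^6, f = 0.01689, h_f = 10.9 m ≈ 10.8 m ✓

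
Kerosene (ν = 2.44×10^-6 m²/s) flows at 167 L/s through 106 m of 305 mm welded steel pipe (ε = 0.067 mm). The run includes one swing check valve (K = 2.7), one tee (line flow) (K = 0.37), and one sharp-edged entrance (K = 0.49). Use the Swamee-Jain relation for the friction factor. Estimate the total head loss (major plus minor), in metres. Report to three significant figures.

V = 4Q/(πD²) = 2.286 m/s; V²/2g = 0.2663 m
Re = 2.86×10^5, ε/D = 2.20×10^-4 → f = 0.01655 (Swamee-Jain)
Major: h_f = f(L/D)·V²/2g = 0.01655·347.5·0.2663 = 1.532 m
Minor: ΣK = 3.56; h_m = ΣK·V²/2g = 0.9480 m
Total H_L = 1.532 + 0.9480 = 2.480 m

H_L ≈ 2.48 m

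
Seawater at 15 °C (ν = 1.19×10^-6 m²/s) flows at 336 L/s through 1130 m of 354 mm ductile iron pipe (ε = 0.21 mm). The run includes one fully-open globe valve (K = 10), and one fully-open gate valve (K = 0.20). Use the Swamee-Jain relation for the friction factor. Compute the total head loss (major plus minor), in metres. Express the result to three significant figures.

H_L ≈ 40.0 m

V = 4Q/(πD²) = 3.414 m/s; V²/2g = 0.5940 m
Re = 1.02×10^6, ε/D = 5.93×10^-4 → f = 0.01789 (Swamee-Jain)
Major: h_f = f(L/D)·V²/2g = 0.01789·3192·0.5940 = 33.93 m
Minor: ΣK = 10.2; h_m = ΣK·V²/2g = 6.059 m
Total H_L = 33.93 + 6.059 = 39.99 m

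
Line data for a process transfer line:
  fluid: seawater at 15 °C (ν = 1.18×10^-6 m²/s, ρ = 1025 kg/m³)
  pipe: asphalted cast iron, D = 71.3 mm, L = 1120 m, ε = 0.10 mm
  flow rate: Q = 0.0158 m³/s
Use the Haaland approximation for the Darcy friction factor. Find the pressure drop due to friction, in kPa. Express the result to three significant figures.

V = 4Q/(πD²) = 4·0.0158/(π·0.0713²) = 3.957 m/s
Re = VD/ν = 3.957·0.0713/1.18×10^-6 = 2.39×10^5 → turbulent
ε/D = 0.10/71.3 = 0.00140
Haaland: f = 0.02224
h_f = f(L/D)V²/(2g) = 0.02224·(1120/0.0713)·3.957²/(2·9.81) = 278.8 m
Δp = ρg·h_f = 1025·9.81·278.8 = 2804 kPa

Δp ≈ 2800 kPa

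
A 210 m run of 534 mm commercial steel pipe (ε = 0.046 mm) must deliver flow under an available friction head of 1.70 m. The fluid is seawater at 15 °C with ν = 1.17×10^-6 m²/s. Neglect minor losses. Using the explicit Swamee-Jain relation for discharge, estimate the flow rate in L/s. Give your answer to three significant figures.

Swamee-Jain (Type II): Q = -0.965·√(gD⁵h_f/L)·ln[ε/(3.7D) + √(3.17ν²L/(gD³h_f))]
√(gD⁵h_f/L) = √(9.81·0.534⁵·1.70/210) = 0.05872
ε/(3.7D) = 2.33×10^-5; √(3.17ν²L/(gD³h_f)) = 1.89×10^-5
Q = -0.965·0.05872·ln(4.222×10^-5) = 0.5708 m³/s
Check: V = 2.55 m/s, Re = 1.16×10^6, f = 0.01313, h_f = 1.71 m ≈ 1.70 m ✓

Q ≈ 571 L/s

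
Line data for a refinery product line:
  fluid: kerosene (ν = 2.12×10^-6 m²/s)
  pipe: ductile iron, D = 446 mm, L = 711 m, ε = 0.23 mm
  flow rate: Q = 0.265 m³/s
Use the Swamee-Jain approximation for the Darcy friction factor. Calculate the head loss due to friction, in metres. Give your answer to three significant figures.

h_f ≈ 4.26 m

V = 4Q/(πD²) = 4·0.265/(π·0.446²) = 1.696 m/s
Re = VD/ν = 1.696·0.446/2.12×10^-6 = 3.57×10^5 → turbulent
ε/D = 0.23/446 = 5.16×10^-4
Swamee-Jain: f = 0.01821
h_f = f(L/D)V²/(2g) = 0.01821·(711/0.446)·1.696²/(2·9.81) = 4.257 m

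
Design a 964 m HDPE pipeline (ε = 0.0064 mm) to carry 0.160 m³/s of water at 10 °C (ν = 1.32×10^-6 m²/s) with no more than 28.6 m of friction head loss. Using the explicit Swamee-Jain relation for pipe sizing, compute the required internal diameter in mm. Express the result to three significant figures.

D ≈ 250 mm

Swamee-Jain (Type III): D = 0.66·[ε^1.25·(LQ²/(gh_f))^4.75 + ν·Q^9.4·(L/(gh_f))^5.2]^0.04
LQ²/(gh_f) = 0.08796; L/(gh_f) = 3.436
Term 1 = ε^1.25·(…)^4.75 = 3.11×10^-12; Term 2 = ν·Q^9.4·(…)^5.2 = 2.67×10^-11
D = 0.66·(3.11×10^-12 + 2.67×10^-11)^0.04 = 0.2503 m = 250 mm
Check: V = 3.25 m/s, Re = 6.16×10^5, f = 0.01306, h_f = 27.1 m ≈ 28.6 m ✓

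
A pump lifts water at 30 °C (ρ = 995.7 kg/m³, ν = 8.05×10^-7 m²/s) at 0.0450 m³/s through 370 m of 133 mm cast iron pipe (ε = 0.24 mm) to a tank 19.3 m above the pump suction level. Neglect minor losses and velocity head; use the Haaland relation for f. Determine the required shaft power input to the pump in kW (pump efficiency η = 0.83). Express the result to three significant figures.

V = 4Q/(πD²) = 3.239 m/s; Re = 5.35×10^5; ε/D = 0.00180; f = 0.02316
h_f = f(L/D)V²/2g = 34.46 m
Total head H = z + h_f = 19.3 + 34.46 = 53.76 m
P_hyd = ρgQH = 995.7·9.81·0.0450·53.76 = 23.63 kW
P_shaft = P_hyd/η = 23.63/0.83 = 28.47 kW

P_shaft ≈ 28.5 kW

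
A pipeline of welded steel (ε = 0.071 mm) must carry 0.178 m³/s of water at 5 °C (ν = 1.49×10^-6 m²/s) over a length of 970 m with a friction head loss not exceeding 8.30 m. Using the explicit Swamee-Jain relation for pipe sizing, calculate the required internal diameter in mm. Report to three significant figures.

Swamee-Jain (Type III): D = 0.66·[ε^1.25·(LQ²/(gh_f))^4.75 + ν·Q^9.4·(L/(gh_f))^5.2]^0.04
LQ²/(gh_f) = 0.3775; L/(gh_f) = 11.91
Term 1 = ε^1.25·(…)^4.75 = 6.37×10^-8; Term 2 = ν·Q^9.4·(…)^5.2 = 5.28×10^-8
D = 0.66·(6.37×10^-8 + 5.28×10^-8)^0.04 = 0.3485 m = 348 mm
Check: V = 1.87 m/s, Re = 4.36×10^5, f = 0.01573, h_f = 7.77 m ≈ 8.30 m ✓

D ≈ 348 mm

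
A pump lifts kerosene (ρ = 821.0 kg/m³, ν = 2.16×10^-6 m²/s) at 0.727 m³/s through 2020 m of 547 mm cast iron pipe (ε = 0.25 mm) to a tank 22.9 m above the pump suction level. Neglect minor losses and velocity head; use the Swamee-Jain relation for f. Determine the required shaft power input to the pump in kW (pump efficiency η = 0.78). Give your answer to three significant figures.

V = 4Q/(πD²) = 3.094 m/s; Re = 7.83×10^5; ε/D = 4.57×10^-4; f = 0.01715
h_f = f(L/D)V²/2g = 30.89 m
Total head H = z + h_f = 22.9 + 30.89 = 53.79 m
P_hyd = ρgQH = 821.0·9.81·0.727·53.79 = 315.0 kW
P_shaft = P_hyd/η = 315.0/0.78 = 403.8 kW

P_shaft ≈ 404 kW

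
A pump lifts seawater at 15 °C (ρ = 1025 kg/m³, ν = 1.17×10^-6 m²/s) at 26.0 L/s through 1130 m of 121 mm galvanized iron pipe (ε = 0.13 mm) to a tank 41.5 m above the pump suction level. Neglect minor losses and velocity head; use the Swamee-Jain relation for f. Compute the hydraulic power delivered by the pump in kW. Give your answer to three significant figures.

V = 4Q/(πD²) = 2.261 m/s; Re = 2.34×10^5; ε/D = 0.00107; f = 0.02130
h_f = f(L/D)V²/2g = 51.83 m
Total head H = z + h_f = 41.5 + 51.83 = 93.33 m
P_hyd = ρgQH = 1025·9.81·0.0260·93.33 = 24.40 kW

P_hyd ≈ 24.4 kW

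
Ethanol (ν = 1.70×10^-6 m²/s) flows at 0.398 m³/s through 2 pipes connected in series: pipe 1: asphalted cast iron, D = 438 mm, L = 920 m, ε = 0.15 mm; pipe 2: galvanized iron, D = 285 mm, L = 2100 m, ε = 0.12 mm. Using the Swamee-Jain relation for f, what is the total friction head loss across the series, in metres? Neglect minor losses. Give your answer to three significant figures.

H ≈ 257 m

Pipe 1: V = 2.641 m/s, Re = 6.81×10^5, ε/D = 3.42×10^-4, f = 0.01641, h_1 = f(L/D)V²/2g = 12.26 m
Pipe 2: V = 6.239 m/s, Re = 1.05×10^6, ε/D = 4.21×10^-4, f = 0.01672, h_2 = f(L/D)V²/2g = 244.3 m
Series → Q common, losses add: H = Σh = 256.6 m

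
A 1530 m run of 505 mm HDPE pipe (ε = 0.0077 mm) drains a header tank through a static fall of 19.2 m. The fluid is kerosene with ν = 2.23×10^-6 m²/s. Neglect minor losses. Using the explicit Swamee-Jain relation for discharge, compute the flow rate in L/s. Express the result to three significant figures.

Swamee-Jain (Type II): Q = -0.965·√(gD⁵h_f/L)·ln[ε/(3.7D) + √(3.17ν²L/(gD³h_f))]
√(gD⁵h_f/L) = √(9.81·0.505⁵·19.2/1530) = 0.06359
ε/(3.7D) = 4.12×10^-6; √(3.17ν²L/(gD³h_f)) = 3.15×10^-5
Q = -0.965·0.06359·ln(3.565×10^-5) = 0.6284 m³/s
Check: V = 3.14 m/s, Re = 7.11×10^5, f = 0.01261, h_f = 19.2 m ≈ 19.2 m ✓

Q ≈ 628 L/s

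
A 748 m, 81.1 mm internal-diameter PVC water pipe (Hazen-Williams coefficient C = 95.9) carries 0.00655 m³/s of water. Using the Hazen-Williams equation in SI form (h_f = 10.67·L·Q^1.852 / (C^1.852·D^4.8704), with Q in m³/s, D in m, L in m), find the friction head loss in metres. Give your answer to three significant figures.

h_f = 10.67·748·0.00655^1.852 / (95.9^1.852·0.0811^4.8704) = 31.69 m

h_f ≈ 31.7 m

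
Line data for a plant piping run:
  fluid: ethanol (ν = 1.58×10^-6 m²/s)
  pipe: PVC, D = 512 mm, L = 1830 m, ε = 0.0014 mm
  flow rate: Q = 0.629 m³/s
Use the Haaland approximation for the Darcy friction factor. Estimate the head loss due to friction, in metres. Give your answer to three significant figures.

V = 4Q/(πD²) = 4·0.629/(π·0.512²) = 3.055 m/s
Re = VD/ν = 3.055·0.512/1.58×10^-6 = 9.90×10^5 → turbulent
ε/D = 0.0014/512 = 2.73×10^-6
Haaland: f = 0.01165
h_f = f(L/D)V²/(2g) = 0.01165·(1830/0.512)·3.055²/(2·9.81) = 19.81 m

h_f ≈ 19.8 m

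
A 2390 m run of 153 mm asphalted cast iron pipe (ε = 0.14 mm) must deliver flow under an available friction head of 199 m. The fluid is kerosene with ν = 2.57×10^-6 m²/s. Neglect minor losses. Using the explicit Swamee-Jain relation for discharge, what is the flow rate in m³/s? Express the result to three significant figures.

Swamee-Jain (Type II): Q = -0.965·√(gD⁵h_f/L)·ln[ε/(3.7D) + √(3.17ν²L/(gD³h_f))]
√(gD⁵h_f/L) = √(9.81·0.153⁵·199/2390) = 0.008275
ε/(3.7D) = 2.47×10^-4; √(3.17ν²L/(gD³h_f)) = 8.46×10^-5
Q = -0.965·0.008275·ln(3.319×10^-4) = 0.06397 m³/s
Check: V = 3.48 m/s, Re = 2.07×10^5, f = 0.02080, h_f = 201 m ≈ 199 m ✓

Q ≈ 0.0640 m³/s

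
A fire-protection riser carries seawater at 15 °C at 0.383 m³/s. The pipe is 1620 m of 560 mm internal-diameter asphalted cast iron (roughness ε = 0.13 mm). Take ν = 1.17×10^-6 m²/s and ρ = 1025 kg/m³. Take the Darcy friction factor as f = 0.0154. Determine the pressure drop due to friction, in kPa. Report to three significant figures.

V = 4Q/(πD²) = 4·0.383/(π·0.560²) = 1.555 m/s
h_f = f(L/D)V²/(2g) = 0.01540·(1620/0.560)·1.555²/(2·9.81) = 5.491 m
Δp = ρg·h_f = 1025·9.81·5.491 = 55.21 kPa

Δp ≈ 55.2 kPa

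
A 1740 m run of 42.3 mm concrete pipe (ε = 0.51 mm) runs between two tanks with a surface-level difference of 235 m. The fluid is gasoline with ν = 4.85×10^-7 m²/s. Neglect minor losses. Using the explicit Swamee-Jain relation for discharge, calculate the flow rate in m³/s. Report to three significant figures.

Q ≈ 0.00233 m³/s

Swamee-Jain (Type II): Q = -0.965·√(gD⁵h_f/L)·ln[ε/(3.7D) + √(3.17ν²L/(gD³h_f))]
√(gD⁵h_f/L) = √(9.81·0.0423⁵·235/1740) = 4.236×10^-4
ε/(3.7D) = 0.00326; √(3.17ν²L/(gD³h_f)) = 8.62×10^-5
Q = -0.965·4.236×10^-4·ln(0.003345) = 0.002330 m³/s
Check: V = 1.66 m/s, Re = 1.45×10^5, f = 0.04098, h_f = 236 m ≈ 235 m ✓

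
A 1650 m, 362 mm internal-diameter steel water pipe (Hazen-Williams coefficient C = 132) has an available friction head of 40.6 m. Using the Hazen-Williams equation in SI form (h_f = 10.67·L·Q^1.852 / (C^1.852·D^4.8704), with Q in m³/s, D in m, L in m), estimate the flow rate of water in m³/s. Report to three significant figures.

Rearranging: Q = [h_f·C^1.852·D^4.8704 / (10.67·L)]^(1/1.852)
Q = [40.6·132^1.852·0.362^4.8704 / (10.67·1650)]^0.540 = 0.3437 m³/s

Q ≈ 0.344 m³/s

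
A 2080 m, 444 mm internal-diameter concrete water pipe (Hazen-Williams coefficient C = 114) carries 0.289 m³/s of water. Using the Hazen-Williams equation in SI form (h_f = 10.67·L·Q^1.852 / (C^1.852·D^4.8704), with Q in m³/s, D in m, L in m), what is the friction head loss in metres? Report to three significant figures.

h_f ≈ 18.0 m

h_f = 10.67·2080·0.289^1.852 / (114^1.852·0.444^4.8704) = 18.02 m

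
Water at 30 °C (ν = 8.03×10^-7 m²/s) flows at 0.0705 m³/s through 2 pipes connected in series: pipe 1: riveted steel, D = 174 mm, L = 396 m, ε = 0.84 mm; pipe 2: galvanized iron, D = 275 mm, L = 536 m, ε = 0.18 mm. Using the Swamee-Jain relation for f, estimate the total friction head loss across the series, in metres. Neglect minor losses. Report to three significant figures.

Pipe 1: V = 2.965 m/s, Re = 6.42×10^5, ε/D = 0.00483, f = 0.03028, h_1 = f(L/D)V²/2g = 30.88 m
Pipe 2: V = 1.187 m/s, Re = 4.06×10^5, ε/D = 6.55×10^-4, f = 0.01885, h_2 = f(L/D)V²/2g = 2.639 m
Series → Q common, losses add: H = Σh = 33.52 m

H ≈ 33.5 m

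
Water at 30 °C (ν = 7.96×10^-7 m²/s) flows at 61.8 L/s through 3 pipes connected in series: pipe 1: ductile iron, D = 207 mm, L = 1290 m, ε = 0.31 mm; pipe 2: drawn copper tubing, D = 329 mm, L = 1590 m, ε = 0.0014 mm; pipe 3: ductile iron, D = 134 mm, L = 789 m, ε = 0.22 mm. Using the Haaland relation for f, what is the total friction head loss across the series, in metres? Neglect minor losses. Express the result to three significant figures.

H ≈ 155 m

Pipe 1: V = 1.836 m/s, Re = 4.78×10^5, ε/D = 0.00150, f = 0.02217, h_1 = f(L/D)V²/2g = 23.75 m
Pipe 2: V = 0.7270 m/s, Re = 3.00×10^5, ε/D = 4.26×10^-6, f = 0.01437, h_2 = f(L/D)V²/2g = 1.871 m
Pipe 3: V = 4.382 m/s, Re = 7.38×10^5, ε/D = 0.00164, f = 0.02254, h_3 = f(L/D)V²/2g = 129.9 m
Series → Q common, losses add: H = Σh = 155.5 m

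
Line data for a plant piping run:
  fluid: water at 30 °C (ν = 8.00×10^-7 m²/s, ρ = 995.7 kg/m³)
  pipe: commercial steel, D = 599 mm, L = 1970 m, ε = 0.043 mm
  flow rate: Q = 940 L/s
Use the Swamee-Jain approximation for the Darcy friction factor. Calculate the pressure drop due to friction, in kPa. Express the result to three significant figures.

V = 4Q/(πD²) = 4·0.940/(π·0.599²) = 3.336 m/s
Re = VD/ν = 3.336·0.599/8.00×10^-7 = 2.50×10^6 → turbulent
ε/D = 0.043/599 = 7.18×10^-5
Swamee-Jain: f = 0.01218
h_f = f(L/D)V²/(2g) = 0.01218·(1970/0.599)·3.336²/(2·9.81) = 22.71 m
Δp = ρg·h_f = 995.7·9.81·22.71 = 221.8 kPa

Δp ≈ 222 kPa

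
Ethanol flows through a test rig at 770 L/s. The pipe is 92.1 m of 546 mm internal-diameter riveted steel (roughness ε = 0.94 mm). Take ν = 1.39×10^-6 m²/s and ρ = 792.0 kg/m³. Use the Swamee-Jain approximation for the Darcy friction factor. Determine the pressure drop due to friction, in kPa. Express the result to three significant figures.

V = 4Q/(πD²) = 4·0.770/(π·0.546²) = 3.289 m/s
Re = VD/ν = 3.289·0.546/1.39×10^-6 = 1.29×10^6 → turbulent
ε/D = 0.94/546 = 0.00172
Swamee-Jain: f = 0.02274
h_f = f(L/D)V²/(2g) = 0.02274·(92.1/0.546)·3.289²/(2·9.81) = 2.114 m
Δp = ρg·h_f = 792.0·9.81·2.114 = 16.43 kPa

Δp ≈ 16.4 kPa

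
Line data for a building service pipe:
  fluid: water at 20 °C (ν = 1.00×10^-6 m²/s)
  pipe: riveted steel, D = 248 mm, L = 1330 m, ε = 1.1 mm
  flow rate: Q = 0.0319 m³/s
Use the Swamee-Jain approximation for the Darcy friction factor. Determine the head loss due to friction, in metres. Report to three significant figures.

h_f ≈ 3.59 m

V = 4Q/(πD²) = 4·0.0319/(π·0.248²) = 0.6604 m/s
Re = VD/ν = 0.6604·0.248/1.00×10^-6 = 1.64×10^5 → turbulent
ε/D = 1.1/248 = 0.00444
Swamee-Jain: f = 0.03012
h_f = f(L/D)V²/(2g) = 0.03012·(1330/0.248)·0.6604²/(2·9.81) = 3.590 m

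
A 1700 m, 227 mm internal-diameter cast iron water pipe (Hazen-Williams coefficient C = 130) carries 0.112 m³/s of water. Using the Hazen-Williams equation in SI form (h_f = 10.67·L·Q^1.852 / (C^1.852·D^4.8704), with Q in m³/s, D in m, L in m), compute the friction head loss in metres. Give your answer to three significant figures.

h_f = 10.67·1700·0.112^1.852 / (130^1.852·0.227^4.8704) = 52.38 m

h_f ≈ 52.4 m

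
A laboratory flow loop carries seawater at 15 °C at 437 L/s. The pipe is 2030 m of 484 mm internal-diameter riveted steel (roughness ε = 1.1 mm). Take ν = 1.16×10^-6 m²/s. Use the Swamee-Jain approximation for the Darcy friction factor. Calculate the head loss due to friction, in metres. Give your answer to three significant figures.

V = 4Q/(πD²) = 4·0.437/(π·0.484²) = 2.375 m/s
Re = VD/ν = 2.375·0.484/1.16×10^-6 = 9.91×10^5 → turbulent
ε/D = 1.1/484 = 0.00227
Swamee-Jain: f = 0.02448
h_f = f(L/D)V²/(2g) = 0.02448·(2030/0.484)·2.375²/(2·9.81) = 29.52 m

h_f ≈ 29.5 m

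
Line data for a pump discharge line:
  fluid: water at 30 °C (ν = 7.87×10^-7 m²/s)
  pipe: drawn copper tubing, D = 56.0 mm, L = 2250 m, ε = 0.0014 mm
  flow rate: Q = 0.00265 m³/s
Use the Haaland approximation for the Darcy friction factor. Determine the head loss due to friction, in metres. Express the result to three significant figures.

V = 4Q/(πD²) = 4·0.00265/(π·0.0560²) = 1.076 m/s
Re = VD/ν = 1.076·0.0560/7.87×10^-7 = 7.66×10^4 → turbulent
ε/D = 0.0014/56.0 = 2.50×10^-5
Haaland: f = 0.01894
h_f = f(L/D)V²/(2g) = 0.01894·(2250/0.0560)·1.076²/(2·9.81) = 44.91 m

h_f ≈ 44.9 m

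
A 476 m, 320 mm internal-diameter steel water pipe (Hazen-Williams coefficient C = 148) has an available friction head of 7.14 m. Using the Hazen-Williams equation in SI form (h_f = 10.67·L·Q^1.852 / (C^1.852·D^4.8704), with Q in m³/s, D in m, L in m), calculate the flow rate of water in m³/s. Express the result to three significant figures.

Rearranging: Q = [h_f·C^1.852·D^4.8704 / (10.67·L)]^(1/1.852)
Q = [7.14·148^1.852·0.320^4.8704 / (10.67·476)]^0.540 = 0.2133 m³/s

Q ≈ 0.213 m³/s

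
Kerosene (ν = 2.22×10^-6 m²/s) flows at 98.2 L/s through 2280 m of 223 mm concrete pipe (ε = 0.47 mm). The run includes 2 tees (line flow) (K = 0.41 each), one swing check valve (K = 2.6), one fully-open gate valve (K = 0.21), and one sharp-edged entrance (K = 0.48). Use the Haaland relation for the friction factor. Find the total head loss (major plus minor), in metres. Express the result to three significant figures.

V = 4Q/(πD²) = 2.514 m/s; V²/2g = 0.3222 m
Re = 2.53×10^5, ε/D = 0.00211 → f = 0.02440 (Haaland)
Major: h_f = f(L/D)·V²/2g = 0.02440·10224·0.3222 = 80.39 m
Minor: ΣK = 4.11; h_m = ΣK·V²/2g = 1.324 m
Total H_L = 80.39 + 1.324 = 81.72 m

H_L ≈ 81.7 m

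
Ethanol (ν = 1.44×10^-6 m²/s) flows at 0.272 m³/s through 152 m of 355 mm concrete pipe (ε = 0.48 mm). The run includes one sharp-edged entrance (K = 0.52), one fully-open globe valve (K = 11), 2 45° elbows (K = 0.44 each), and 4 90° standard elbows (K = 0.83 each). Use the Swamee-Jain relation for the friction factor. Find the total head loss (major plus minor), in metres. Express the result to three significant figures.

H_L ≈ 9.61 m

V = 4Q/(πD²) = 2.748 m/s; V²/2g = 0.3849 m
Re = 6.77×10^5, ε/D = 0.00135 → f = 0.02162 (Swamee-Jain)
Major: h_f = f(L/D)·V²/2g = 0.02162·428.2·0.3849 = 3.564 m
Minor: ΣK = 15.7; h_m = ΣK·V²/2g = 6.051 m
Total H_L = 3.564 + 6.051 = 9.614 m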